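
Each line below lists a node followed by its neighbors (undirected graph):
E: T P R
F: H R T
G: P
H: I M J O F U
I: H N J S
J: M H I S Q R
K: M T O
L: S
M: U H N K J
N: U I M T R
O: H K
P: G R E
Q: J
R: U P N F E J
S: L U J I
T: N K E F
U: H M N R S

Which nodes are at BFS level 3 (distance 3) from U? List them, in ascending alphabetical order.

Level 0: U
Level 1: H, M, N, R, S
Level 2: E, F, I, J, K, L, O, P, T
Level 3: G, Q

G, Q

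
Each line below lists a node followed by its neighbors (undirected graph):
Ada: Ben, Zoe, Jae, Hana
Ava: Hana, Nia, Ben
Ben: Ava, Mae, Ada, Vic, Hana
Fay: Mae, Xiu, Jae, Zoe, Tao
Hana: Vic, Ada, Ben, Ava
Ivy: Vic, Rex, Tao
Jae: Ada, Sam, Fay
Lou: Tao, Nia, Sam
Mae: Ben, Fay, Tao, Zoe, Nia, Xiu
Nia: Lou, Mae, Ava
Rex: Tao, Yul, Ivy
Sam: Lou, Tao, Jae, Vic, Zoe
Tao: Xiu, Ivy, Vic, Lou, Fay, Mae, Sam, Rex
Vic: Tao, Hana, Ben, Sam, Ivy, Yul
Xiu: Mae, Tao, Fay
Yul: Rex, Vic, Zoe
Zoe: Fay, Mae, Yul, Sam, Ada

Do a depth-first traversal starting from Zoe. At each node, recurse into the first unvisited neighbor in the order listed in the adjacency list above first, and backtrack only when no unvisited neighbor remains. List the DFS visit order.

Visit Zoe
Zoe → Fay
Fay → Mae
Mae → Ben
Ben → Ava
Ava → Hana
Hana → Vic
Vic → Tao
Tao → Xiu
Tao → Ivy
Ivy → Rex
Rex → Yul
Tao → Lou
Lou → Nia
Lou → Sam
Sam → Jae
Jae → Ada

Zoe, Fay, Mae, Ben, Ava, Hana, Vic, Tao, Xiu, Ivy, Rex, Yul, Lou, Nia, Sam, Jae, Ada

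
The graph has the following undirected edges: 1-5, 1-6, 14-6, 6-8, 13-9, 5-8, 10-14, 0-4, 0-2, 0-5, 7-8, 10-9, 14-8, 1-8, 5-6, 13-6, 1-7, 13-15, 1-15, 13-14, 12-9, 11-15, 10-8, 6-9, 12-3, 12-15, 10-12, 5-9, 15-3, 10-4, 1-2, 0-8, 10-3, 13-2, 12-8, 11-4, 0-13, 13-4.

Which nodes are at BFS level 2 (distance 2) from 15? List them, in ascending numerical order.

Level 0: 15
Level 1: 1, 3, 11, 12, 13
Level 2: 0, 2, 4, 5, 6, 7, 8, 9, 10, 14

0, 2, 4, 5, 6, 7, 8, 9, 10, 14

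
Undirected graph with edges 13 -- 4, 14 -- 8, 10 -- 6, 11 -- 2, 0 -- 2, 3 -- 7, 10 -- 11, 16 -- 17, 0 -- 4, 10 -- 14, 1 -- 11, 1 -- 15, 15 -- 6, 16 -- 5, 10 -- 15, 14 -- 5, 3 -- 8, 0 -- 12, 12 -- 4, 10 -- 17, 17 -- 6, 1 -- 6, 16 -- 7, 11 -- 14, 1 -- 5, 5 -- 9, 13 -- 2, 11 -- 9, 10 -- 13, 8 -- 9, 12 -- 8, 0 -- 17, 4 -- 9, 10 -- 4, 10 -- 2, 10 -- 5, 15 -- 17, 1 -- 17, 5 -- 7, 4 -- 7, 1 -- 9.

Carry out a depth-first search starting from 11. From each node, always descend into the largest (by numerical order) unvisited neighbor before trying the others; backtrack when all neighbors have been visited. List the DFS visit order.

Visit 11
11 → 14
14 → 10
10 → 17
17 → 16
16 → 7
7 → 5
5 → 9
9 → 8
8 → 12
12 → 4
4 → 13
13 → 2
2 → 0
8 → 3
9 → 1
1 → 15
15 → 6

11, 14, 10, 17, 16, 7, 5, 9, 8, 12, 4, 13, 2, 0, 3, 1, 15, 6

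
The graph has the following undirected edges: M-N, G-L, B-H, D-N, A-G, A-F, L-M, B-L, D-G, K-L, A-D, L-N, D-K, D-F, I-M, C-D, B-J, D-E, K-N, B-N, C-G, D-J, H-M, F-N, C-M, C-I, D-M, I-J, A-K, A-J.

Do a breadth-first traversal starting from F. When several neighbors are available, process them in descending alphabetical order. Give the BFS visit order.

Visit F; enqueue N, D, A → queue [N, D, A]
Visit N; enqueue M, L, K, B → queue [D, A, M, L, K, B]
Visit D; enqueue J, G, E, C → queue [A, M, L, K, B, J, G, E, C]
Visit A → queue [M, L, K, B, J, G, E, C]
Visit M; enqueue I, H → queue [L, K, B, J, G, E, C, I, H]
Visit L → queue [K, B, J, G, E, C, I, H]
Visit K → queue [B, J, G, E, C, I, H]
Visit B → queue [J, G, E, C, I, H]
Visit J → queue [G, E, C, I, H]
Visit G → queue [E, C, I, H]
Visit E → queue [C, I, H]
Visit C → queue [I, H]
Visit I → queue [H]
Visit H → queue []

F -> N -> D -> A -> M -> L -> K -> B -> J -> G -> E -> C -> I -> H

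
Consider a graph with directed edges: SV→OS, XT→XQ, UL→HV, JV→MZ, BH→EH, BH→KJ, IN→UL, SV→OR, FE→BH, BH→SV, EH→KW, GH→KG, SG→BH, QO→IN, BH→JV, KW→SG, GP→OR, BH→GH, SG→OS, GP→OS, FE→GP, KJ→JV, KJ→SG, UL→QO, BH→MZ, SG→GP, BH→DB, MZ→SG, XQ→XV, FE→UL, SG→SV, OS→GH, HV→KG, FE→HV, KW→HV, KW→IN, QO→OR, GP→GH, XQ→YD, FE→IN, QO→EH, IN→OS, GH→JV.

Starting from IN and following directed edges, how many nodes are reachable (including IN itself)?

BFS from IN visits: IN, OS, UL, GH, HV, QO, JV, KG, EH, OR, MZ, KW, SG, BH, GP, SV, DB, KJ
Reachable nodes: 18 of 23 total.

18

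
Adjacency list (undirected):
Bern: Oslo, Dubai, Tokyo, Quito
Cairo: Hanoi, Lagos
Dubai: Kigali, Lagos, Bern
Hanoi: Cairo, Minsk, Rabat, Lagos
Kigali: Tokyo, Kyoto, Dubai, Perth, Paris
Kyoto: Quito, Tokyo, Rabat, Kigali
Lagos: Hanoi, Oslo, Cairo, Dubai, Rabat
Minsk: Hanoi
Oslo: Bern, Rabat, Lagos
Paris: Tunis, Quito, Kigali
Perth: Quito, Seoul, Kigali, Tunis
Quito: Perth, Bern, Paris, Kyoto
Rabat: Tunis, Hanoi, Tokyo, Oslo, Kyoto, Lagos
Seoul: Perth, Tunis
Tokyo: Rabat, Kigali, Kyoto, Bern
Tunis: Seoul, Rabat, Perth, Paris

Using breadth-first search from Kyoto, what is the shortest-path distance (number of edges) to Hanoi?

2

Level 0: Kyoto
Level 1: Kigali, Quito, Rabat, Tokyo
Level 2: Bern, Dubai, Hanoi, Lagos, Oslo, Paris, Perth, Tunis
Level 3: Cairo, Minsk, Seoul
Hanoi first appears at level 2.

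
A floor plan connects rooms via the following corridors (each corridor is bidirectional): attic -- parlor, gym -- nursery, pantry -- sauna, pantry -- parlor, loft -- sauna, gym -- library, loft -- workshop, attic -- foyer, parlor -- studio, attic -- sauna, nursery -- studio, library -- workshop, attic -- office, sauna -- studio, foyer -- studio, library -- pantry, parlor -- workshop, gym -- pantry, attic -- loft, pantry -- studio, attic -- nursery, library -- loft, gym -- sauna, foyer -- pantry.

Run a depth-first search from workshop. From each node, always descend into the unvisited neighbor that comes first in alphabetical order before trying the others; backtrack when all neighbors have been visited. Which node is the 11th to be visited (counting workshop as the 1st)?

loft

Visit workshop
workshop → library
library → gym
gym → nursery
nursery → attic
attic → foyer
foyer → pantry
pantry → parlor
parlor → studio
studio → sauna
sauna → loft
attic → office

Visit order: workshop, library, gym, nursery, attic, foyer, pantry, parlor, studio, sauna, loft, office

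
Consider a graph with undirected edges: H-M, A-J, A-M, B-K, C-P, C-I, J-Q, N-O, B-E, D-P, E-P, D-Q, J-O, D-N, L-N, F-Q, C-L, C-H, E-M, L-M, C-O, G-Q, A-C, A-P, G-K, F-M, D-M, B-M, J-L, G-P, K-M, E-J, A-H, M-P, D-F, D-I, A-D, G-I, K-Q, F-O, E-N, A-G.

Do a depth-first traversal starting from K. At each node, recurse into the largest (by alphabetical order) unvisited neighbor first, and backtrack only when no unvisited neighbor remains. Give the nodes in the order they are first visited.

Visit K
K → Q
Q → J
J → O
O → N
N → L
L → M
M → P
P → G
G → I
I → D
D → F
D → A
A → H
H → C
P → E
E → B

K, Q, J, O, N, L, M, P, G, I, D, F, A, H, C, E, B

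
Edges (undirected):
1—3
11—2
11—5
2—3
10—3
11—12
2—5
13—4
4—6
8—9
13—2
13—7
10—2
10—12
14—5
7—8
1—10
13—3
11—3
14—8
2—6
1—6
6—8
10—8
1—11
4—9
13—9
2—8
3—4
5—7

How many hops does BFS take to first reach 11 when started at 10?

2

Level 0: 10
Level 1: 1, 2, 3, 8, 12
Level 2: 4, 5, 6, 7, 9, 11, 13, 14
11 first appears at level 2.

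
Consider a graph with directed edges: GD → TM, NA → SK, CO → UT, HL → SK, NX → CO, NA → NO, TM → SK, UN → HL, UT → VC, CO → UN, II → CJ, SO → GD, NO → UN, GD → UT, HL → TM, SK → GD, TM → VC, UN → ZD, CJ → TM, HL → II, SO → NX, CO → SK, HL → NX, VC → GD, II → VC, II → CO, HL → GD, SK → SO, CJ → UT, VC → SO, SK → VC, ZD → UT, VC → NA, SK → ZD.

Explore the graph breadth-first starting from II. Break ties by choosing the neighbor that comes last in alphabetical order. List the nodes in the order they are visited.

II VC CO CJ SO NA GD UT UN SK TM NX NO ZD HL

Visit II; enqueue VC, CO, CJ → queue [VC, CO, CJ]
Visit VC; enqueue SO, NA, GD → queue [CO, CJ, SO, NA, GD]
Visit CO; enqueue UT, UN, SK → queue [CJ, SO, NA, GD, UT, UN, SK]
Visit CJ; enqueue TM → queue [SO, NA, GD, UT, UN, SK, TM]
Visit SO; enqueue NX → queue [NA, GD, UT, UN, SK, TM, NX]
Visit NA; enqueue NO → queue [GD, UT, UN, SK, TM, NX, NO]
Visit GD → queue [UT, UN, SK, TM, NX, NO]
Visit UT → queue [UN, SK, TM, NX, NO]
Visit UN; enqueue ZD, HL → queue [SK, TM, NX, NO, ZD, HL]
Visit SK → queue [TM, NX, NO, ZD, HL]
Visit TM → queue [NX, NO, ZD, HL]
Visit NX → queue [NO, ZD, HL]
Visit NO → queue [ZD, HL]
Visit ZD → queue [HL]
Visit HL → queue []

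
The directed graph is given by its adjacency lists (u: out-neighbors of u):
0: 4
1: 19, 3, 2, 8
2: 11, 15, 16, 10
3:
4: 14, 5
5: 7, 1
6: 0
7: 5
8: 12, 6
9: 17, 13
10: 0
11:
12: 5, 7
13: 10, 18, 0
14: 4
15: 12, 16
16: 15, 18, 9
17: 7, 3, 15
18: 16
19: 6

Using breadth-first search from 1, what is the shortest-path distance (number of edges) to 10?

2

Level 0: 1
Level 1: 2, 3, 8, 19
Level 2: 6, 10, 11, 12, 15, 16
Level 3: 0, 5, 7, 9, 18
Level 4: 4, 13, 17
Level 5: 14
10 first appears at level 2.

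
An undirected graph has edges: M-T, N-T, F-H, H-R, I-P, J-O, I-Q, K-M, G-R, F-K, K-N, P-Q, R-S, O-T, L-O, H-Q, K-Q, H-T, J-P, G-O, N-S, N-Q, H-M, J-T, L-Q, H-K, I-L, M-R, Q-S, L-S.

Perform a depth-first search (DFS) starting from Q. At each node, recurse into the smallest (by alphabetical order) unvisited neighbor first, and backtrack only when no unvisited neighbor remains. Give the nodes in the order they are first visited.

Q H F K M R G O J P I L S N T

Visit Q
Q → H
H → F
F → K
K → M
M → R
R → G
G → O
O → J
J → P
P → I
I → L
L → S
S → N
N → T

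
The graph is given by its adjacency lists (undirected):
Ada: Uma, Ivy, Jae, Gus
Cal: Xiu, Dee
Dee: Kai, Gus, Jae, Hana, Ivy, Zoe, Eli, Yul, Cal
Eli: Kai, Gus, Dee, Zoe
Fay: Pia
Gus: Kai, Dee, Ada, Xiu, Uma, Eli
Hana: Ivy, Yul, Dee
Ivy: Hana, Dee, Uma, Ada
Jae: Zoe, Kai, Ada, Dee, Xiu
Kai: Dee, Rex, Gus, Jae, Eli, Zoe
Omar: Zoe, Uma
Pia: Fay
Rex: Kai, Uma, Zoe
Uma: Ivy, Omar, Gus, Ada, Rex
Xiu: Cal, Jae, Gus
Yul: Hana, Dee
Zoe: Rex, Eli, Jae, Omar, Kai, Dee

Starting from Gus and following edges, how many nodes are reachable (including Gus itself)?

BFS from Gus visits: Gus, Xiu, Uma, Kai, Eli, Dee, Ada, Jae, Cal, Rex, Omar, Ivy, Zoe, Yul, Hana
Reachable nodes: 15 of 17 total.

15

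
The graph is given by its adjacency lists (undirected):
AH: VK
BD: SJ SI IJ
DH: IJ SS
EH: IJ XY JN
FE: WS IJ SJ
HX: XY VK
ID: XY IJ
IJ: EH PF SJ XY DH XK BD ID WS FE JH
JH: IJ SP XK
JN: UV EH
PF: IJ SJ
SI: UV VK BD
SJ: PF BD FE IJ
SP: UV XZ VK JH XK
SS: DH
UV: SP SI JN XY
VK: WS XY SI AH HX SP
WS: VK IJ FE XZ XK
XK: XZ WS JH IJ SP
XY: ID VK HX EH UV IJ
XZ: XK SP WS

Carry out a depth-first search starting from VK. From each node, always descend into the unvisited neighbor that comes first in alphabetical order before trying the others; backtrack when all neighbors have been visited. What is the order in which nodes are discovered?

VK, AH, HX, XY, EH, IJ, BD, SI, UV, JN, SP, JH, XK, WS, FE, SJ, PF, XZ, DH, SS, ID

Visit VK
VK → AH
VK → HX
HX → XY
XY → EH
EH → IJ
IJ → BD
BD → SI
SI → UV
UV → JN
UV → SP
SP → JH
JH → XK
XK → WS
WS → FE
FE → SJ
SJ → PF
WS → XZ
IJ → DH
DH → SS
IJ → ID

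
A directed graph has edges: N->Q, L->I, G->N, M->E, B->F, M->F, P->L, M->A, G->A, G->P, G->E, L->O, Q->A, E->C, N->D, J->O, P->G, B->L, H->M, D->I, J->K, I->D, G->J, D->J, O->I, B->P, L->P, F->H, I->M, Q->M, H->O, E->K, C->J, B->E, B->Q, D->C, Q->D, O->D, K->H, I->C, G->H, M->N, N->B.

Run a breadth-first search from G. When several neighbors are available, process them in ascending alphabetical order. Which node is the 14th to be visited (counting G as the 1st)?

Q

Visit G; enqueue A, E, H, J, N, P → queue [A, E, H, J, N, P]
Visit A → queue [E, H, J, N, P]
Visit E; enqueue C, K → queue [H, J, N, P, C, K]
Visit H; enqueue M, O → queue [J, N, P, C, K, M, O]
Visit J → queue [N, P, C, K, M, O]
Visit N; enqueue B, D, Q → queue [P, C, K, M, O, B, D, Q]
Visit P; enqueue L → queue [C, K, M, O, B, D, Q, L]
Visit C → queue [K, M, O, B, D, Q, L]
Visit K → queue [M, O, B, D, Q, L]
Visit M; enqueue F → queue [O, B, D, Q, L, F]
Visit O; enqueue I → queue [B, D, Q, L, F, I]
Visit B → queue [D, Q, L, F, I]
Visit D → queue [Q, L, F, I]
Visit Q → queue [L, F, I]
Visit L → queue [F, I]
Visit F → queue [I]
Visit I → queue []

Visit order: G, A, E, H, J, N, P, C, K, M, O, B, D, Q, L, F, I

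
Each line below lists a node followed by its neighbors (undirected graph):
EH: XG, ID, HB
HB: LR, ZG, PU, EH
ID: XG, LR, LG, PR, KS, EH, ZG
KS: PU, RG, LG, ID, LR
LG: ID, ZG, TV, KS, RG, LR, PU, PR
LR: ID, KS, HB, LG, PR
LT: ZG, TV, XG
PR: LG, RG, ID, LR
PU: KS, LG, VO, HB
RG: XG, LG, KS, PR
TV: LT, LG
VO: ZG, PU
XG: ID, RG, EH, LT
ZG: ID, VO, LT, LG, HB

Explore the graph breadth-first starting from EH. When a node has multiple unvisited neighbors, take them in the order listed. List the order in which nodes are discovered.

EH XG ID HB RG LT LR LG PR KS ZG PU TV VO

Visit EH; enqueue XG, ID, HB → queue [XG, ID, HB]
Visit XG; enqueue RG, LT → queue [ID, HB, RG, LT]
Visit ID; enqueue LR, LG, PR, KS, ZG → queue [HB, RG, LT, LR, LG, PR, KS, ZG]
Visit HB; enqueue PU → queue [RG, LT, LR, LG, PR, KS, ZG, PU]
Visit RG → queue [LT, LR, LG, PR, KS, ZG, PU]
Visit LT; enqueue TV → queue [LR, LG, PR, KS, ZG, PU, TV]
Visit LR → queue [LG, PR, KS, ZG, PU, TV]
Visit LG → queue [PR, KS, ZG, PU, TV]
Visit PR → queue [KS, ZG, PU, TV]
Visit KS → queue [ZG, PU, TV]
Visit ZG; enqueue VO → queue [PU, TV, VO]
Visit PU → queue [TV, VO]
Visit TV → queue [VO]
Visit VO → queue []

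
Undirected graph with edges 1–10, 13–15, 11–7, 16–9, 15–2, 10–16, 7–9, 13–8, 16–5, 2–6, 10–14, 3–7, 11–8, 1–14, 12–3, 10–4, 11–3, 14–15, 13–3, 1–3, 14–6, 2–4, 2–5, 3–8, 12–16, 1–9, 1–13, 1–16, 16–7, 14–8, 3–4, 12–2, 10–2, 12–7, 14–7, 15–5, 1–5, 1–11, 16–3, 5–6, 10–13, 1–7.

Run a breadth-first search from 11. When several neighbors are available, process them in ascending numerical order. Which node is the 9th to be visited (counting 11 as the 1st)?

Visit 11; enqueue 1, 3, 7, 8 → queue [1, 3, 7, 8]
Visit 1; enqueue 5, 9, 10, 13, 14, 16 → queue [3, 7, 8, 5, 9, 10, 13, 14, 16]
Visit 3; enqueue 4, 12 → queue [7, 8, 5, 9, 10, 13, 14, 16, 4, 12]
Visit 7 → queue [8, 5, 9, 10, 13, 14, 16, 4, 12]
Visit 8 → queue [5, 9, 10, 13, 14, 16, 4, 12]
Visit 5; enqueue 2, 6, 15 → queue [9, 10, 13, 14, 16, 4, 12, 2, 6, 15]
Visit 9 → queue [10, 13, 14, 16, 4, 12, 2, 6, 15]
Visit 10 → queue [13, 14, 16, 4, 12, 2, 6, 15]
Visit 13 → queue [14, 16, 4, 12, 2, 6, 15]
Visit 14 → queue [16, 4, 12, 2, 6, 15]
Visit 16 → queue [4, 12, 2, 6, 15]
Visit 4 → queue [12, 2, 6, 15]
Visit 12 → queue [2, 6, 15]
Visit 2 → queue [6, 15]
Visit 6 → queue [15]
Visit 15 → queue []

Visit order: 11, 1, 3, 7, 8, 5, 9, 10, 13, 14, 16, 4, 12, 2, 6, 15

13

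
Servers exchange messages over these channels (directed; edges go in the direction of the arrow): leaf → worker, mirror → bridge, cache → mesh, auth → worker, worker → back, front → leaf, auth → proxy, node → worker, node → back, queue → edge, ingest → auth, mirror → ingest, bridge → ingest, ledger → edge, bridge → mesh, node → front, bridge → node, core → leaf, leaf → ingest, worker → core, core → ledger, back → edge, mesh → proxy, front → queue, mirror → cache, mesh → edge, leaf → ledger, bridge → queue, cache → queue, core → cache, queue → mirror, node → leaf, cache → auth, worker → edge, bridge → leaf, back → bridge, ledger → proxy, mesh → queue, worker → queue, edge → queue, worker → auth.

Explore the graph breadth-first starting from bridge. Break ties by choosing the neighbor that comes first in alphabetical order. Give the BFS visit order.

bridge → ingest → leaf → mesh → node → queue → auth → ledger → worker → edge → proxy → back → front → mirror → core → cache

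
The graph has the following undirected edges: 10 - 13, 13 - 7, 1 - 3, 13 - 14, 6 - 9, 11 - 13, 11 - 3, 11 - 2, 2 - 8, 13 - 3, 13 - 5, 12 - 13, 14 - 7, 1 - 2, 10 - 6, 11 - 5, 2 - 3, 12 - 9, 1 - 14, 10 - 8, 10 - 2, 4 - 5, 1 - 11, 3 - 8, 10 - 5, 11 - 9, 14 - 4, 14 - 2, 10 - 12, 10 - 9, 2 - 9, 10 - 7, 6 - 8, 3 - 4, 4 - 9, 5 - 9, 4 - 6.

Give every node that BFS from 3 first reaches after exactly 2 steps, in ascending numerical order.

5, 6, 7, 9, 10, 12, 14

Level 0: 3
Level 1: 1, 2, 4, 8, 11, 13
Level 2: 5, 6, 7, 9, 10, 12, 14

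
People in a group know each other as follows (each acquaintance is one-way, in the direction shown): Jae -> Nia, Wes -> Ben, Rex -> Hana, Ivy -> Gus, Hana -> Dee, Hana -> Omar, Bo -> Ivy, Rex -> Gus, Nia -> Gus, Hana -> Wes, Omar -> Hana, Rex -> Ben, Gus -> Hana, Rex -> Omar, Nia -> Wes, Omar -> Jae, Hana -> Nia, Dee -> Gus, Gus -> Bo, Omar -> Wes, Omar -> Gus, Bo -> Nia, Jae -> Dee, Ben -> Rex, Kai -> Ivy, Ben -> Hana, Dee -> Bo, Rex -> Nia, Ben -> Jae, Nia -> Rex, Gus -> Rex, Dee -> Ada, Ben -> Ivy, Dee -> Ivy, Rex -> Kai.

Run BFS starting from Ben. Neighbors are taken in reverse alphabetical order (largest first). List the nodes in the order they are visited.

Ben Rex Jae Ivy Hana Omar Nia Kai Gus Dee Wes Bo Ada

Visit Ben; enqueue Rex, Jae, Ivy, Hana → queue [Rex, Jae, Ivy, Hana]
Visit Rex; enqueue Omar, Nia, Kai, Gus → queue [Jae, Ivy, Hana, Omar, Nia, Kai, Gus]
Visit Jae; enqueue Dee → queue [Ivy, Hana, Omar, Nia, Kai, Gus, Dee]
Visit Ivy → queue [Hana, Omar, Nia, Kai, Gus, Dee]
Visit Hana; enqueue Wes → queue [Omar, Nia, Kai, Gus, Dee, Wes]
Visit Omar → queue [Nia, Kai, Gus, Dee, Wes]
Visit Nia → queue [Kai, Gus, Dee, Wes]
Visit Kai → queue [Gus, Dee, Wes]
Visit Gus; enqueue Bo → queue [Dee, Wes, Bo]
Visit Dee; enqueue Ada → queue [Wes, Bo, Ada]
Visit Wes → queue [Bo, Ada]
Visit Bo → queue [Ada]
Visit Ada → queue []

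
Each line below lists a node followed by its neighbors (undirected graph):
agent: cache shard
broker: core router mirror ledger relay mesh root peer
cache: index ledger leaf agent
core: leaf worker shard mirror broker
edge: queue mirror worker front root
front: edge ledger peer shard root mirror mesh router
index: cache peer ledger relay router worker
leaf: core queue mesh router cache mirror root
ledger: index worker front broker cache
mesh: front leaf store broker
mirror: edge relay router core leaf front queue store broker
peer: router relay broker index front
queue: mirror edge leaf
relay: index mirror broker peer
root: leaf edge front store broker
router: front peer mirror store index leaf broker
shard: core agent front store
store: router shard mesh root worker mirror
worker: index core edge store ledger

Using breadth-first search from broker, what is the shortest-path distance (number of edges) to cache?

2

Level 0: broker
Level 1: core, ledger, mesh, mirror, peer, relay, root, router
Level 2: cache, edge, front, index, leaf, queue, shard, store, worker
Level 3: agent
cache first appears at level 2.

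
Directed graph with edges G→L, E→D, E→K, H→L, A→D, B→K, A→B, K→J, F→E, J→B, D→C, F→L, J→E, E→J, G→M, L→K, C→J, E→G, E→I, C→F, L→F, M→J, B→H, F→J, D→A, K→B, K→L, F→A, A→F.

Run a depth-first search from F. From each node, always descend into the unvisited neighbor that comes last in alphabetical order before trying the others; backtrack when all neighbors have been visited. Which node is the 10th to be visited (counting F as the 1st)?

C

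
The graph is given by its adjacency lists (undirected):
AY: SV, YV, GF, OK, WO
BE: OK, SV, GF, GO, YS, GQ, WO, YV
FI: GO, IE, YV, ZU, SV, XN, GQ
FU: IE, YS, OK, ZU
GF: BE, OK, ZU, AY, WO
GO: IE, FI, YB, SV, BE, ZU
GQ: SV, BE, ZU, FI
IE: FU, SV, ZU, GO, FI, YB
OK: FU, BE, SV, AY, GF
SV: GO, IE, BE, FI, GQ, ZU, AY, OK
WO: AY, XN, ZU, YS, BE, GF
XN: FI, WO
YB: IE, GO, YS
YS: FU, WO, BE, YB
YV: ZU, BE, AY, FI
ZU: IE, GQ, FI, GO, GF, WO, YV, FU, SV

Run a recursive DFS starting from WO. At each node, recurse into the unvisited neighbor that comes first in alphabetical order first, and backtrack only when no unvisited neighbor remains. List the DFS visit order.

Visit WO
WO → AY
AY → GF
GF → BE
BE → GO
GO → FI
FI → GQ
GQ → SV
SV → IE
IE → FU
FU → OK
FU → YS
YS → YB
FU → ZU
ZU → YV
FI → XN

WO -> AY -> GF -> BE -> GO -> FI -> GQ -> SV -> IE -> FU -> OK -> YS -> YB -> ZU -> YV -> XN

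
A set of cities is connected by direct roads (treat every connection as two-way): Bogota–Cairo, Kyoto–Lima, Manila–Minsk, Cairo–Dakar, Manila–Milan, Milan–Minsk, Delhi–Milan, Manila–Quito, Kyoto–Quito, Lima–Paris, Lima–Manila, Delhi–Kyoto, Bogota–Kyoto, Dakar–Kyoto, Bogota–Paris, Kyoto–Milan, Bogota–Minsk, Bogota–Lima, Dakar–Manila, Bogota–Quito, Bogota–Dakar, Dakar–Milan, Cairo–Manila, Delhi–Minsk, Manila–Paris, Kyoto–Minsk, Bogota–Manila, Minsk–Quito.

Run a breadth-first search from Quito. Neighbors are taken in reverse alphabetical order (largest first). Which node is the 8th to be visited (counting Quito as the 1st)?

Visit Quito; enqueue Minsk, Manila, Kyoto, Bogota → queue [Minsk, Manila, Kyoto, Bogota]
Visit Minsk; enqueue Milan, Delhi → queue [Manila, Kyoto, Bogota, Milan, Delhi]
Visit Manila; enqueue Paris, Lima, Dakar, Cairo → queue [Kyoto, Bogota, Milan, Delhi, Paris, Lima, Dakar, Cairo]
Visit Kyoto → queue [Bogota, Milan, Delhi, Paris, Lima, Dakar, Cairo]
Visit Bogota → queue [Milan, Delhi, Paris, Lima, Dakar, Cairo]
Visit Milan → queue [Delhi, Paris, Lima, Dakar, Cairo]
Visit Delhi → queue [Paris, Lima, Dakar, Cairo]
Visit Paris → queue [Lima, Dakar, Cairo]
Visit Lima → queue [Dakar, Cairo]
Visit Dakar → queue [Cairo]
Visit Cairo → queue []

Visit order: Quito, Minsk, Manila, Kyoto, Bogota, Milan, Delhi, Paris, Lima, Dakar, Cairo

Paris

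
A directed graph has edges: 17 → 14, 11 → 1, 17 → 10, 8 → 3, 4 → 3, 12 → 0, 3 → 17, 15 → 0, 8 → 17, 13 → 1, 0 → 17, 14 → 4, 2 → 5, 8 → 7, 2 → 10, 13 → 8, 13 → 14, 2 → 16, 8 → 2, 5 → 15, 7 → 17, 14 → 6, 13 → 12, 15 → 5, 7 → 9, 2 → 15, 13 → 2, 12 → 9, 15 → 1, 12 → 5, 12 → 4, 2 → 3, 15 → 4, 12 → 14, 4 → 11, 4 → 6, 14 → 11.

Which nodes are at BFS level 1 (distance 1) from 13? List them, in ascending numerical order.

1, 2, 8, 12, 14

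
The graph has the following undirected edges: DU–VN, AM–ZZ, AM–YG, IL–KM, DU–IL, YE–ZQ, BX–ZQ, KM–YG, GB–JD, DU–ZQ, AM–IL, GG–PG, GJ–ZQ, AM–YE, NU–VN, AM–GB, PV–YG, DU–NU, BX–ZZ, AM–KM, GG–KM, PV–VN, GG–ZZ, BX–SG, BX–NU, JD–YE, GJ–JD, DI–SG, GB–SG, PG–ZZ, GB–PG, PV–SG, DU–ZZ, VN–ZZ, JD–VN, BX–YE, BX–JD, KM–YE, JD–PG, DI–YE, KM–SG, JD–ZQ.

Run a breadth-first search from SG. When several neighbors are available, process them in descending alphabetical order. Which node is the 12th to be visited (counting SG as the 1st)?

AM

Visit SG; enqueue PV, KM, GB, DI, BX → queue [PV, KM, GB, DI, BX]
Visit PV; enqueue YG, VN → queue [KM, GB, DI, BX, YG, VN]
Visit KM; enqueue YE, IL, GG, AM → queue [GB, DI, BX, YG, VN, YE, IL, GG, AM]
Visit GB; enqueue PG, JD → queue [DI, BX, YG, VN, YE, IL, GG, AM, PG, JD]
Visit DI → queue [BX, YG, VN, YE, IL, GG, AM, PG, JD]
Visit BX; enqueue ZZ, ZQ, NU → queue [YG, VN, YE, IL, GG, AM, PG, JD, ZZ, ZQ, NU]
Visit YG → queue [VN, YE, IL, GG, AM, PG, JD, ZZ, ZQ, NU]
Visit VN; enqueue DU → queue [YE, IL, GG, AM, PG, JD, ZZ, ZQ, NU, DU]
Visit YE → queue [IL, GG, AM, PG, JD, ZZ, ZQ, NU, DU]
Visit IL → queue [GG, AM, PG, JD, ZZ, ZQ, NU, DU]
Visit GG → queue [AM, PG, JD, ZZ, ZQ, NU, DU]
Visit AM → queue [PG, JD, ZZ, ZQ, NU, DU]
Visit PG → queue [JD, ZZ, ZQ, NU, DU]
Visit JD; enqueue GJ → queue [ZZ, ZQ, NU, DU, GJ]
Visit ZZ → queue [ZQ, NU, DU, GJ]
Visit ZQ → queue [NU, DU, GJ]
Visit NU → queue [DU, GJ]
Visit DU → queue [GJ]
Visit GJ → queue []

Visit order: SG, PV, KM, GB, DI, BX, YG, VN, YE, IL, GG, AM, PG, JD, ZZ, ZQ, NU, DU, GJ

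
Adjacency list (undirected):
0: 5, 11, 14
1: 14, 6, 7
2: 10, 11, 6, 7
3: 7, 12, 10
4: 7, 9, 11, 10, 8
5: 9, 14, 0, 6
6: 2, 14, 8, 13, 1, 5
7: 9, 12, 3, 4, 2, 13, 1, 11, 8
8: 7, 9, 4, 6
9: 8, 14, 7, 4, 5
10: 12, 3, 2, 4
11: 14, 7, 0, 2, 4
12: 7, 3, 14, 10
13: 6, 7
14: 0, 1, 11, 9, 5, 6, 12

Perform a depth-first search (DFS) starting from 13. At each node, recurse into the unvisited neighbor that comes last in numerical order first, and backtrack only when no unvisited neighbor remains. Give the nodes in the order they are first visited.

Visit 13
13 → 7
7 → 12
12 → 14
14 → 11
11 → 4
4 → 10
10 → 3
10 → 2
2 → 6
6 → 8
8 → 9
9 → 5
5 → 0
6 → 1

13 7 12 14 11 4 10 3 2 6 8 9 5 0 1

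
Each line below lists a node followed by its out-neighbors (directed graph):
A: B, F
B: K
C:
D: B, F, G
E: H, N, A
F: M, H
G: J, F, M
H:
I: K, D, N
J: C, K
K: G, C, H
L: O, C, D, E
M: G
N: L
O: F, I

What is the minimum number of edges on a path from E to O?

Level 0: E
Level 1: A, H, N
Level 2: B, F, L
Level 3: C, D, K, M, O
Level 4: G, I
Level 5: J
O first appears at level 3.

3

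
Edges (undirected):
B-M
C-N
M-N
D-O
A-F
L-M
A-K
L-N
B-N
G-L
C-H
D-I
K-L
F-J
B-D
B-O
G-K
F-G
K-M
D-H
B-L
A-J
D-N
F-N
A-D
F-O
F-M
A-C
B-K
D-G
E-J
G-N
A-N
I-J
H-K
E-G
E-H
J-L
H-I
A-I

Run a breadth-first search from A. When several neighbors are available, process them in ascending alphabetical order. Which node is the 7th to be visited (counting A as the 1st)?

K

Visit A; enqueue C, D, F, I, J, K, N → queue [C, D, F, I, J, K, N]
Visit C; enqueue H → queue [D, F, I, J, K, N, H]
Visit D; enqueue B, G, O → queue [F, I, J, K, N, H, B, G, O]
Visit F; enqueue M → queue [I, J, K, N, H, B, G, O, M]
Visit I → queue [J, K, N, H, B, G, O, M]
Visit J; enqueue E, L → queue [K, N, H, B, G, O, M, E, L]
Visit K → queue [N, H, B, G, O, M, E, L]
Visit N → queue [H, B, G, O, M, E, L]
Visit H → queue [B, G, O, M, E, L]
Visit B → queue [G, O, M, E, L]
Visit G → queue [O, M, E, L]
Visit O → queue [M, E, L]
Visit M → queue [E, L]
Visit E → queue [L]
Visit L → queue []

Visit order: A, C, D, F, I, J, K, N, H, B, G, O, M, E, L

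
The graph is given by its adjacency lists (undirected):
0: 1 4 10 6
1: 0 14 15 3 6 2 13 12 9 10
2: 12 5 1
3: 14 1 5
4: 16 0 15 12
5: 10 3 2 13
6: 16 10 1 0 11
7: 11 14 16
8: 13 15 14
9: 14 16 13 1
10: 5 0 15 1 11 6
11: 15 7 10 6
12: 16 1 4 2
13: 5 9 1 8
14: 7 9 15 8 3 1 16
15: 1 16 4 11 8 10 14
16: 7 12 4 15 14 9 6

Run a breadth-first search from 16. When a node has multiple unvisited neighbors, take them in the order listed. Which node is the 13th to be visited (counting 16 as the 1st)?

Visit 16; enqueue 7, 12, 4, 15, 14, 9, 6 → queue [7, 12, 4, 15, 14, 9, 6]
Visit 7; enqueue 11 → queue [12, 4, 15, 14, 9, 6, 11]
Visit 12; enqueue 1, 2 → queue [4, 15, 14, 9, 6, 11, 1, 2]
Visit 4; enqueue 0 → queue [15, 14, 9, 6, 11, 1, 2, 0]
Visit 15; enqueue 8, 10 → queue [14, 9, 6, 11, 1, 2, 0, 8, 10]
Visit 14; enqueue 3 → queue [9, 6, 11, 1, 2, 0, 8, 10, 3]
Visit 9; enqueue 13 → queue [6, 11, 1, 2, 0, 8, 10, 3, 13]
Visit 6 → queue [11, 1, 2, 0, 8, 10, 3, 13]
Visit 11 → queue [1, 2, 0, 8, 10, 3, 13]
Visit 1 → queue [2, 0, 8, 10, 3, 13]
Visit 2; enqueue 5 → queue [0, 8, 10, 3, 13, 5]
Visit 0 → queue [8, 10, 3, 13, 5]
Visit 8 → queue [10, 3, 13, 5]
Visit 10 → queue [3, 13, 5]
Visit 3 → queue [13, 5]
Visit 13 → queue [5]
Visit 5 → queue []

Visit order: 16, 7, 12, 4, 15, 14, 9, 6, 11, 1, 2, 0, 8, 10, 3, 13, 5

8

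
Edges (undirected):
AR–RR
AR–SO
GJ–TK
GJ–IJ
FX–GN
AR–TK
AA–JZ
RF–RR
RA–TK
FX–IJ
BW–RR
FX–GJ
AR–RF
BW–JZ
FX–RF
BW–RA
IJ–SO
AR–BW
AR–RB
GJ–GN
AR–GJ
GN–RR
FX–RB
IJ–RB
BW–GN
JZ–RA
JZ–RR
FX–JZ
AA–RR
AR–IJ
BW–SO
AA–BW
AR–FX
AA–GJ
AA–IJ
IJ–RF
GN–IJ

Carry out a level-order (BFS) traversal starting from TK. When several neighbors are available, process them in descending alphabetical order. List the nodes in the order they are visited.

TK -> RA -> GJ -> AR -> JZ -> BW -> IJ -> GN -> FX -> AA -> SO -> RR -> RF -> RB

Visit TK; enqueue RA, GJ, AR → queue [RA, GJ, AR]
Visit RA; enqueue JZ, BW → queue [GJ, AR, JZ, BW]
Visit GJ; enqueue IJ, GN, FX, AA → queue [AR, JZ, BW, IJ, GN, FX, AA]
Visit AR; enqueue SO, RR, RF, RB → queue [JZ, BW, IJ, GN, FX, AA, SO, RR, RF, RB]
Visit JZ → queue [BW, IJ, GN, FX, AA, SO, RR, RF, RB]
Visit BW → queue [IJ, GN, FX, AA, SO, RR, RF, RB]
Visit IJ → queue [GN, FX, AA, SO, RR, RF, RB]
Visit GN → queue [FX, AA, SO, RR, RF, RB]
Visit FX → queue [AA, SO, RR, RF, RB]
Visit AA → queue [SO, RR, RF, RB]
Visit SO → queue [RR, RF, RB]
Visit RR → queue [RF, RB]
Visit RF → queue [RB]
Visit RB → queue []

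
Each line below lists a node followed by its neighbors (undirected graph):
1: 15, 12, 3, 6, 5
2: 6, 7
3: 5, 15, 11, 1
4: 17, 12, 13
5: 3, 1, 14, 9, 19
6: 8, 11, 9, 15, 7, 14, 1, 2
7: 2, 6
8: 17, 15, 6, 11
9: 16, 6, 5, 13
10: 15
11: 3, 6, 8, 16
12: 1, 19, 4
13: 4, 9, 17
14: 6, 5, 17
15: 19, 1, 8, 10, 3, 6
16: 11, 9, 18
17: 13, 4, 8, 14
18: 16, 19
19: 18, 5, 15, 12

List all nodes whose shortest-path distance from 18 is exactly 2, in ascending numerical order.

5, 9, 11, 12, 15

Level 0: 18
Level 1: 16, 19
Level 2: 5, 9, 11, 12, 15
Level 3: 1, 3, 4, 6, 8, 10, 13, 14
Level 4: 2, 7, 17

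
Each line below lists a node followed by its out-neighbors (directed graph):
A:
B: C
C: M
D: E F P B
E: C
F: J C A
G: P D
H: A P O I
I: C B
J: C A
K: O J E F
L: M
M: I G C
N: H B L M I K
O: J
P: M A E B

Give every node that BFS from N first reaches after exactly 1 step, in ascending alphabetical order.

Level 0: N
Level 1: B, H, I, K, L, M
Level 2: A, C, E, F, G, J, O, P
Level 3: D

B, H, I, K, L, M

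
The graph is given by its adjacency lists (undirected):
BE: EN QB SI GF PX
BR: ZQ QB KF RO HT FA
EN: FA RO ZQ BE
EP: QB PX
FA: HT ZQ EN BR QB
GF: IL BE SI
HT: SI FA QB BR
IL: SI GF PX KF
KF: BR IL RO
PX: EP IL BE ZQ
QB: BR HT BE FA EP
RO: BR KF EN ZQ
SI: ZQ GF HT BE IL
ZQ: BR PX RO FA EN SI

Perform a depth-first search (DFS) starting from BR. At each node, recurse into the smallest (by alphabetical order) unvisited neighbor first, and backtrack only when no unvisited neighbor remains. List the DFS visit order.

Visit BR
BR → FA
FA → EN
EN → BE
BE → GF
GF → IL
IL → KF
KF → RO
RO → ZQ
ZQ → PX
PX → EP
EP → QB
QB → HT
HT → SI

BR, FA, EN, BE, GF, IL, KF, RO, ZQ, PX, EP, QB, HT, SI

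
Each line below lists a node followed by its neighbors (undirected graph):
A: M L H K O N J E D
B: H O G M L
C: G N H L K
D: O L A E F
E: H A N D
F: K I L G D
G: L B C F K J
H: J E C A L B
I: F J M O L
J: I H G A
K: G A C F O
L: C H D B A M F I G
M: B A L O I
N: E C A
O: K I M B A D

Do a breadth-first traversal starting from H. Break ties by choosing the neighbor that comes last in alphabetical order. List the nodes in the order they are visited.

Visit H; enqueue L, J, E, C, B, A → queue [L, J, E, C, B, A]
Visit L; enqueue M, I, G, F, D → queue [J, E, C, B, A, M, I, G, F, D]
Visit J → queue [E, C, B, A, M, I, G, F, D]
Visit E; enqueue N → queue [C, B, A, M, I, G, F, D, N]
Visit C; enqueue K → queue [B, A, M, I, G, F, D, N, K]
Visit B; enqueue O → queue [A, M, I, G, F, D, N, K, O]
Visit A → queue [M, I, G, F, D, N, K, O]
Visit M → queue [I, G, F, D, N, K, O]
Visit I → queue [G, F, D, N, K, O]
Visit G → queue [F, D, N, K, O]
Visit F → queue [D, N, K, O]
Visit D → queue [N, K, O]
Visit N → queue [K, O]
Visit K → queue [O]
Visit O → queue []

H → L → J → E → C → B → A → M → I → G → F → D → N → K → O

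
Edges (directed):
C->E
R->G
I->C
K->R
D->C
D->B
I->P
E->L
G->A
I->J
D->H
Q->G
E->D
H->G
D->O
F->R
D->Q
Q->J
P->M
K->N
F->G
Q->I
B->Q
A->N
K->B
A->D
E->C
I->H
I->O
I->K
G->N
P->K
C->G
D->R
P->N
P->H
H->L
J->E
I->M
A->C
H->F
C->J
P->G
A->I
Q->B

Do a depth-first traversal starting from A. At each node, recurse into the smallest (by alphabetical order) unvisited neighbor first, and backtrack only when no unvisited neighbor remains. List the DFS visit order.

Visit A
A → C
C → E
E → D
D → B
B → Q
Q → G
G → N
Q → I
I → H
H → F
F → R
H → L
I → J
I → K
I → M
I → O
I → P

A, C, E, D, B, Q, G, N, I, H, F, R, L, J, K, M, O, P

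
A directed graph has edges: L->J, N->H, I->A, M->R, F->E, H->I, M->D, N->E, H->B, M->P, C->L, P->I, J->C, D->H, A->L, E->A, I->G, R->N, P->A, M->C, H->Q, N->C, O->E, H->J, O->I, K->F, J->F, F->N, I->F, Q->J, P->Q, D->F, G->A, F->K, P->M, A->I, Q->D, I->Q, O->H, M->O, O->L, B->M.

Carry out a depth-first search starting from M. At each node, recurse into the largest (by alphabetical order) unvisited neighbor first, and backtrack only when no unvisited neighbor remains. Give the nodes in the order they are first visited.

Visit M
M → R
R → N
N → H
H → Q
Q → J
J → F
F → K
F → E
E → A
A → L
A → I
I → G
J → C
Q → D
H → B
M → P
M → O

M -> R -> N -> H -> Q -> J -> F -> K -> E -> A -> L -> I -> G -> C -> D -> B -> P -> O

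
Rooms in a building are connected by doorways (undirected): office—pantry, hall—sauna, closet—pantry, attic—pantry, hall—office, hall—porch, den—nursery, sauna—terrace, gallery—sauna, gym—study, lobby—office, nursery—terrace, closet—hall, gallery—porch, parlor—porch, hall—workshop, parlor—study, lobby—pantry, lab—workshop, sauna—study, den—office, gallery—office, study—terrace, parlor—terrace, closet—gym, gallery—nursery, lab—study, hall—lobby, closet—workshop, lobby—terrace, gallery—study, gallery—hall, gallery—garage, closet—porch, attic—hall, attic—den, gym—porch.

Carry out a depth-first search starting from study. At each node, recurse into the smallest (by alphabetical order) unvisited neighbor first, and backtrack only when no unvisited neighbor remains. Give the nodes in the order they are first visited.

Visit study
study → gallery
gallery → garage
gallery → hall
hall → attic
attic → den
den → nursery
nursery → terrace
terrace → lobby
lobby → office
office → pantry
pantry → closet
closet → gym
gym → porch
porch → parlor
closet → workshop
workshop → lab
terrace → sauna

study → gallery → garage → hall → attic → den → nursery → terrace → lobby → office → pantry → closet → gym → porch → parlor → workshop → lab → sauna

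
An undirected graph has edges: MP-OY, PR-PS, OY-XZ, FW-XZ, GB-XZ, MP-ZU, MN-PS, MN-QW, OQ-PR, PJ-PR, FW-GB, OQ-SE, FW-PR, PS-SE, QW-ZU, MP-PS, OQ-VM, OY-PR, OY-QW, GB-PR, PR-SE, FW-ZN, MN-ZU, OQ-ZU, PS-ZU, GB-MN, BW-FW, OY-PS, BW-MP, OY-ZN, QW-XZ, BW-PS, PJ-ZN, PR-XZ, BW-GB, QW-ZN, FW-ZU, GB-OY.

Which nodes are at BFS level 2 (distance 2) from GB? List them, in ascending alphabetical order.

Level 0: GB
Level 1: BW, FW, MN, OY, PR, XZ
Level 2: MP, OQ, PJ, PS, QW, SE, ZN, ZU
Level 3: VM

MP, OQ, PJ, PS, QW, SE, ZN, ZU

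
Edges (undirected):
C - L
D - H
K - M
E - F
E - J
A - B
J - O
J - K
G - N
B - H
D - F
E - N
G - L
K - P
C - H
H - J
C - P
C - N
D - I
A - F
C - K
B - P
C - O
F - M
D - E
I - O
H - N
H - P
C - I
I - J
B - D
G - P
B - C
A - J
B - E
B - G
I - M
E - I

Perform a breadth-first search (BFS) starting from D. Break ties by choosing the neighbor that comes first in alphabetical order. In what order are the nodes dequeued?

Visit D; enqueue B, E, F, H, I → queue [B, E, F, H, I]
Visit B; enqueue A, C, G, P → queue [E, F, H, I, A, C, G, P]
Visit E; enqueue J, N → queue [F, H, I, A, C, G, P, J, N]
Visit F; enqueue M → queue [H, I, A, C, G, P, J, N, M]
Visit H → queue [I, A, C, G, P, J, N, M]
Visit I; enqueue O → queue [A, C, G, P, J, N, M, O]
Visit A → queue [C, G, P, J, N, M, O]
Visit C; enqueue K, L → queue [G, P, J, N, M, O, K, L]
Visit G → queue [P, J, N, M, O, K, L]
Visit P → queue [J, N, M, O, K, L]
Visit J → queue [N, M, O, K, L]
Visit N → queue [M, O, K, L]
Visit M → queue [O, K, L]
Visit O → queue [K, L]
Visit K → queue [L]
Visit L → queue []

D -> B -> E -> F -> H -> I -> A -> C -> G -> P -> J -> N -> M -> O -> K -> L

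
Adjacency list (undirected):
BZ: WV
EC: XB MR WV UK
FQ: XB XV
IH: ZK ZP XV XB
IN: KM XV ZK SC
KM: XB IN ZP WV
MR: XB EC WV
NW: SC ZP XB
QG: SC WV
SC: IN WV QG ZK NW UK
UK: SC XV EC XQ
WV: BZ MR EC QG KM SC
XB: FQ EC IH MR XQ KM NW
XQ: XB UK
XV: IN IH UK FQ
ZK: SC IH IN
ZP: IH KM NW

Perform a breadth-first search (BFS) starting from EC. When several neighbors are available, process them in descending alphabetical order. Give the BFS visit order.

Visit EC; enqueue XB, WV, UK, MR → queue [XB, WV, UK, MR]
Visit XB; enqueue XQ, NW, KM, IH, FQ → queue [WV, UK, MR, XQ, NW, KM, IH, FQ]
Visit WV; enqueue SC, QG, BZ → queue [UK, MR, XQ, NW, KM, IH, FQ, SC, QG, BZ]
Visit UK; enqueue XV → queue [MR, XQ, NW, KM, IH, FQ, SC, QG, BZ, XV]
Visit MR → queue [XQ, NW, KM, IH, FQ, SC, QG, BZ, XV]
Visit XQ → queue [NW, KM, IH, FQ, SC, QG, BZ, XV]
Visit NW; enqueue ZP → queue [KM, IH, FQ, SC, QG, BZ, XV, ZP]
Visit KM; enqueue IN → queue [IH, FQ, SC, QG, BZ, XV, ZP, IN]
Visit IH; enqueue ZK → queue [FQ, SC, QG, BZ, XV, ZP, IN, ZK]
Visit FQ → queue [SC, QG, BZ, XV, ZP, IN, ZK]
Visit SC → queue [QG, BZ, XV, ZP, IN, ZK]
Visit QG → queue [BZ, XV, ZP, IN, ZK]
Visit BZ → queue [XV, ZP, IN, ZK]
Visit XV → queue [ZP, IN, ZK]
Visit ZP → queue [IN, ZK]
Visit IN → queue [ZK]
Visit ZK → queue []

EC, XB, WV, UK, MR, XQ, NW, KM, IH, FQ, SC, QG, BZ, XV, ZP, IN, ZK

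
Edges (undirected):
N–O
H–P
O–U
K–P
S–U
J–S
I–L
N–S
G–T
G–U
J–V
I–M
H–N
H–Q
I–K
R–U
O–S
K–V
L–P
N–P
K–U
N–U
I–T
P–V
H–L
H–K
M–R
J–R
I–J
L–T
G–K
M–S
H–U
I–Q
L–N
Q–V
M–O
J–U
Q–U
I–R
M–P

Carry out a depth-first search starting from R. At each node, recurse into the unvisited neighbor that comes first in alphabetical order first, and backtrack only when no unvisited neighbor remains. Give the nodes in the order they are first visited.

Visit R
R → I
I → J
J → S
S → M
M → O
O → N
N → H
H → K
K → G
G → T
T → L
L → P
P → V
V → Q
Q → U

R → I → J → S → M → O → N → H → K → G → T → L → P → V → Q → U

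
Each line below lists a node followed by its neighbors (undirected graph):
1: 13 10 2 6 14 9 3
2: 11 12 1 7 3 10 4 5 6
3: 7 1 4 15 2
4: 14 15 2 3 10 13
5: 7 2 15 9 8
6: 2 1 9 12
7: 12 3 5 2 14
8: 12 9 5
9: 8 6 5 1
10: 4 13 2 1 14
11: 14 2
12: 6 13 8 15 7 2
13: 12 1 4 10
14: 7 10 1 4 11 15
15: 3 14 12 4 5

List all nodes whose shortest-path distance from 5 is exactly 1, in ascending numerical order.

2, 7, 8, 9, 15

Level 0: 5
Level 1: 2, 7, 8, 9, 15
Level 2: 1, 3, 4, 6, 10, 11, 12, 14
Level 3: 13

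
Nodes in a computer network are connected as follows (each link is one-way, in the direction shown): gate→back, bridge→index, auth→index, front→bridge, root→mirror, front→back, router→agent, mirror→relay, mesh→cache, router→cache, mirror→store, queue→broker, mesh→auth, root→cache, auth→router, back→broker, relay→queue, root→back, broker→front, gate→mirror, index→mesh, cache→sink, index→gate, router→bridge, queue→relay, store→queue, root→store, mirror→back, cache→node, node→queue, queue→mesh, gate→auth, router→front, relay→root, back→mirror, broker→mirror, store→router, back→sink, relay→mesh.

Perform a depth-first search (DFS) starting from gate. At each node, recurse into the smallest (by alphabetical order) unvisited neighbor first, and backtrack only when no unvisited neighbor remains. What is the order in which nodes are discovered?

gate, auth, index, mesh, cache, node, queue, broker, front, back, mirror, relay, root, store, router, agent, bridge, sink

Visit gate
gate → auth
auth → index
index → mesh
mesh → cache
cache → node
node → queue
queue → broker
broker → front
front → back
back → mirror
mirror → relay
relay → root
root → store
store → router
router → agent
router → bridge
back → sink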